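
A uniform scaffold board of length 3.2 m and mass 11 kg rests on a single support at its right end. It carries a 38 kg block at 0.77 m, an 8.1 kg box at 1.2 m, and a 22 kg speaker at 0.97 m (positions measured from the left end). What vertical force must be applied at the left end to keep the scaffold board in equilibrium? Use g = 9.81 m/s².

F ≈ 537 N

Choose the right end as the axis so the unknown pivot reaction has zero arm there.
Beam weight: 11 × 9.81 = 107.9 N down at 1.6 m → arm 1.6 m, τ = 107.9 × 1.6 = 172.6 N·m counterclockwise.
Block: 38 × 9.81 = 372.8 N down at 0.77 m → arm 2.43 m, τ = 372.8 × 2.43 = 905.9 N·m counterclockwise.
Box: 8.1 × 9.81 = 79.46 N down at 1.2 m → arm 2 m, τ = 79.46 × 2 = 158.9 N·m counterclockwise.
Speaker: 22 × 9.81 = 215.8 N down at 0.97 m → arm 2.23 m, τ = 215.8 × 2.23 = 481.2 N·m counterclockwise.
Net moment of the loads = 1719 N·m counterclockwise.
The upward force F acts at the left end, arm 3.2 m, giving F × 3.2 clockwise.
Στ = 0 ⇒ F × 3.2 = 1719 ⇒ F = 1719 / 3.2 = 537 N.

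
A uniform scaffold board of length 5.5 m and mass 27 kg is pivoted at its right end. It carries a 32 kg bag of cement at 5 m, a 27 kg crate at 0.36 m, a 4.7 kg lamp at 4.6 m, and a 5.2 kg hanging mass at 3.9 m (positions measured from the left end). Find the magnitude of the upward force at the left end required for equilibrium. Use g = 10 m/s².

F ≈ 439 N

Take moments about the right end.
Beam weight: 27 × 10 = 270 N down at 2.75 m → arm 2.75 m, τ = 270 × 2.75 = 742.5 N·m counterclockwise.
Bag of cement: 32 × 10 = 320 N down at 5 m → arm 0.5 m, τ = 320 × 0.5 = 160 N·m counterclockwise.
Crate: 27 × 10 = 270 N down at 0.36 m → arm 5.14 m, τ = 270 × 5.14 = 1388 N·m counterclockwise.
Lamp: 4.7 × 10 = 47 N down at 4.6 m → arm 0.9 m, τ = 47 × 0.9 = 42.3 N·m counterclockwise.
Hanging mass: 5.2 × 10 = 52 N down at 3.9 m → arm 1.6 m, τ = 52 × 1.6 = 83.2 N·m counterclockwise.
Net moment of the loads = 2416 N·m counterclockwise.
The upward force F acts at the left end, arm 5.5 m, giving F × 5.5 clockwise.
For rotational equilibrium, F × 5.5 = 2416, so F = 2416 / 5.5 = 439 N.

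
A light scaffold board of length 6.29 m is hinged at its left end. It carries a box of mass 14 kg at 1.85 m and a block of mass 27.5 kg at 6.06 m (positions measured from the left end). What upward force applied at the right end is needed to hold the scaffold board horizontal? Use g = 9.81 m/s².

F ≈ 300 N

Taking torques about the left end:
Box: 14 × 9.81 = 137.3 N down at 1.85 m → arm 1.85 m, τ = 137.3 × 1.85 = 254 N·m clockwise.
Block: 27.5 × 9.81 = 269.8 N down at 6.06 m → arm 6.06 m, τ = 269.8 × 6.06 = 1635 N·m clockwise.
Net moment of the loads = 1889 N·m clockwise.
The upward force F acts at the right end, arm 6.29 m, giving F × 6.29 counterclockwise.
Στ = 0 ⇒ F × 6.29 = 1889 ⇒ F = 1889 / 6.29 = 300 N.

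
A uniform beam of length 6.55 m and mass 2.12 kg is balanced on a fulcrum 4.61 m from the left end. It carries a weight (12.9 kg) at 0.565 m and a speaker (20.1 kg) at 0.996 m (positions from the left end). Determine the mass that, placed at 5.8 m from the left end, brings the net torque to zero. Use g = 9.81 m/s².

m ≈ 107 kg

Choose the fulcrum (at 4.61 m from the left end) as the axis so the support reaction has zero arm there.
Beam weight: 2.12 × 9.81 = 20.8 N down at 3.275 m → arm 1.335 m, τ = 20.8 × 1.335 = 27.77 N·m counterclockwise.
Weight: 12.9 × 9.81 = 126.5 N down at 0.565 m → arm 4.045 m, τ = 126.5 × 4.045 = 511.7 N·m counterclockwise.
Speaker: 20.1 × 9.81 = 197.2 N down at 0.996 m → arm 3.614 m, τ = 197.2 × 3.614 = 712.7 N·m counterclockwise.
Net moment of known loads = 1252 N·m counterclockwise.
An unknown mass m at 5.8 m has arm 1.19 m; its moment is m·g·1.19 clockwise.
Setting net torque to zero: m × 9.81 × 1.19 = 1252 → m = 1252 / (9.81 × 1.19) = 107 kg.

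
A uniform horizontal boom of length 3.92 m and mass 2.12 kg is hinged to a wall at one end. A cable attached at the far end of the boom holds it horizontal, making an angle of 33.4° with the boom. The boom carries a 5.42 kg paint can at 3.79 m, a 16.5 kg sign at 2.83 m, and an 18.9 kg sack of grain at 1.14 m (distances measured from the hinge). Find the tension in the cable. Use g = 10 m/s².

T ≈ 431 N

Taking torques about the hinge:
Beam weight: 2.12 × 10 = 21.2 N down at 1.96 m → arm 1.96 m, τ = 21.2 × 1.96 = 41.55 N·m clockwise.
Paint can: 5.42 × 10 = 54.2 N down at 3.79 m → arm 3.79 m, τ = 54.2 × 3.79 = 205.4 N·m clockwise.
Sign: 16.5 × 10 = 165 N down at 2.83 m → arm 2.83 m, τ = 165 × 2.83 = 466.9 N·m clockwise.
Sack of grain: 18.9 × 10 = 189 N down at 1.14 m → arm 1.14 m, τ = 189 × 1.14 = 215.5 N·m clockwise.
Total clockwise load moment = 929.3 N·m.
The cable tension T acts at 3.92 m; only its component perpendicular to the boom, T sinθ, produces torque. sin 33.4° = 0.5505.
For rotational equilibrium, T × 3.92 × 0.5505 = 929.3, so T = 929.3 / 2.158 = 431 N.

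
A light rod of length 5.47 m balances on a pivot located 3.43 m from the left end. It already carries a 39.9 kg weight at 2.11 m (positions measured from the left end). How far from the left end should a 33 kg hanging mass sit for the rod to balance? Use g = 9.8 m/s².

x ≈ 5.03 m from the left end

Take moments about the pivot (at 3.43 m from the left end).
Weight: 39.9 × 9.8 = 391 N down at 2.11 m → arm 1.32 m, τ = 391 × 1.32 = 516.1 N·m counterclockwise.
Net moment of existing loads = 516.1 N·m counterclockwise.
The hanging mass weighs 33 × 9.8 = 323.4 N and must supply an equal clockwise moment, so its lever arm about the pivot is 516.1 / 323.4 = 1.6 m.
That puts it at 3.43 + 1.6 = 5.03 m from the left end.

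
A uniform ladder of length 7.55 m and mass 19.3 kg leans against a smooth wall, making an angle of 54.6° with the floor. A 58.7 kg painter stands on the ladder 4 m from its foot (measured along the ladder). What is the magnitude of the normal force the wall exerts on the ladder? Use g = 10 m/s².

Taking torques about the foot of the ladder:
Ladder weight 19.3×10 = 193 N acts at 3.775 m along the ladder; its horizontal arm is 3.775·cos54.6° = 2.187 m → τ = 422.1 N·m clockwise.
Painter: 58.7×10 = 587 N at 4 m → arm 2.317 m → τ = 1360 N·m clockwise.
Wall normal N acts horizontally at the top; its moment arm is the height L sinθ = 7.55·sin54.6° = 6.154 m, counterclockwise.
Balancing moments: N × 6.154 = 1782, giving N = 290 N.

N_wall ≈ 290 N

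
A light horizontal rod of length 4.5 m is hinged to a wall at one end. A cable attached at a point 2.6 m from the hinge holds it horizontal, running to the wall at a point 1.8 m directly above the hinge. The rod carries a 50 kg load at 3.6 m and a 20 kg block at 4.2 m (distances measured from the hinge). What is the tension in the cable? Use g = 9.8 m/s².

Sum moments about the hinge (the unknown hinge reaction has zero arm there).
Load: 50 × 9.8 = 490 N down at 3.6 m → arm 3.6 m, τ = 490 × 3.6 = 1764 N·m clockwise.
Block: 20 × 9.8 = 196 N down at 4.2 m → arm 4.2 m, τ = 196 × 4.2 = 823.2 N·m clockwise.
Total clockwise load moment = 2587 N·m.
The cable tension T acts at 2.6 m; only its component perpendicular to the rod, T sinθ, produces torque. sinθ = h/√(h²+d²) = 1.8/√(1.8²+2.6²) = 0.5692.
Balancing moments: T × 2.6 × 0.5692 = 2587, giving T = 2587 / 1.48 = 1750 N.

T ≈ 1750 N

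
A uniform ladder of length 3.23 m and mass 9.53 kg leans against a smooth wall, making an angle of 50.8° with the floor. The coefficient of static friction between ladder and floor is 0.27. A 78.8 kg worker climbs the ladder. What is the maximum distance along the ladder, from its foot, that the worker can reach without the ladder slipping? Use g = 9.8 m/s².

Sum moments about the foot of the ladder (the floor normal and friction both act there and drop out).
Ladder weight 9.53×9.8 = 93.39 N acts at 1.615 m along the ladder; its horizontal arm is 1.615·cos50.8° = 1.021 m → τ = 95.35 N·m clockwise.
Worker weight 78.8×9.8 = 772.2 N at distance d → arm d·cos50.8° → τ = 772.2·d·0.632 clockwise.
Wall normal N at the top has arm L sinθ = 2.503 m counterclockwise, so Στ = 0 gives N·2.503 = 95.35 + 488·d.
ΣFy = 0 ⇒ N_floor = 865.6 N, so the maximum friction is μ_s·N_floor = 0.27×865.6 = 233.7 N. ΣFx = 0 ⇒ N_wall = f, so at the slipping point N = 233.7 N.
Substituting: 233.7×2.503 = 95.35 + 488·d ⇒ d = (585 − 95.35) / 488 = 1 m.

d ≈ 1 m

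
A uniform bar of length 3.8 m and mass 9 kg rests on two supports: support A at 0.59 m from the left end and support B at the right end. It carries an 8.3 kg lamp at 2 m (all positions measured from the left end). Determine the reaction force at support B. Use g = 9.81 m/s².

R_B ≈ 71.8 N

Taking torques about support A:
Beam weight: 9 × 9.81 = 88.29 N down at 1.9 m → arm 1.31 m, τ = 88.29 × 1.31 = 115.7 N·m clockwise.
Lamp: 8.3 × 9.81 = 81.42 N down at 2 m → arm 1.41 m, τ = 81.42 × 1.41 = 114.8 N·m clockwise.
Net load moment about support A = 230.5 N·m clockwise.
Reaction R at support B is upward at 3.8 m, arm 3.21 m → moment R × 3.21 counterclockwise.
For rotational equilibrium, R × 3.21 = 230.5, so R = 71.8 N.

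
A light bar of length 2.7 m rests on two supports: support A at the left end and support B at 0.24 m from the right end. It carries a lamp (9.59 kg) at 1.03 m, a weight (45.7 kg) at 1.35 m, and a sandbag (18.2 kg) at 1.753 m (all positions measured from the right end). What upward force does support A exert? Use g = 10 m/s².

Sum moments about support B (its reaction then has zero moment arm).
Lamp: 9.59 × 10 = 95.9 N down at 1.03 m → arm 0.79 m, τ = 95.9 × 0.79 = 75.76 N·m counterclockwise.
Weight: 45.7 × 10 = 457 N down at 1.35 m → arm 1.11 m, τ = 457 × 1.11 = 507.3 N·m counterclockwise.
Sandbag: 18.2 × 10 = 182 N down at 1.753 m → arm 1.513 m, τ = 182 × 1.513 = 275.4 N·m counterclockwise.
Net load moment about support B = 858.5 N·m counterclockwise.
Reaction R at support A is upward at 2.7 m, arm 2.46 m → moment R × 2.46 clockwise.
Setting net torque to zero: R × 2.46 = 858.5 → R = 349 N.

R_A ≈ 349 N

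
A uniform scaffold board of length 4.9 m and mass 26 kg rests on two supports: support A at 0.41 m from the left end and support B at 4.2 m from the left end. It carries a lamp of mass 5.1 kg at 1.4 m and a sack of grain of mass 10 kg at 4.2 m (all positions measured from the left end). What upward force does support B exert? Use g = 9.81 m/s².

About support A:
Beam weight: 26 × 9.81 = 255.1 N down at 2.45 m → arm 2.04 m, τ = 255.1 × 2.04 = 520.4 N·m clockwise.
Lamp: 5.1 × 9.81 = 50.03 N down at 1.4 m → arm 0.99 m, τ = 50.03 × 0.99 = 49.53 N·m clockwise.
Sack of grain: 10 × 9.81 = 98.1 N down at 4.2 m → arm 3.79 m, τ = 98.1 × 3.79 = 371.8 N·m clockwise.
Net load moment about support A = 941.7 N·m clockwise.
Reaction R at support B is upward at 4.2 m, arm 3.79 m → moment R × 3.79 counterclockwise.
Στ = 0 ⇒ R × 3.79 = 941.7 ⇒ R = 248 N.

R_B ≈ 248 N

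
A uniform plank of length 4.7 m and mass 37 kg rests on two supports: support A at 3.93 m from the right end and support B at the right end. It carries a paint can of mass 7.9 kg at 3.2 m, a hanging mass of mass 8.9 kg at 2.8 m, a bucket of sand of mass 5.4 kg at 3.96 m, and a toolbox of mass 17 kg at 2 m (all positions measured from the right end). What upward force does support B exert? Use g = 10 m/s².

Choose support A as the axis so its reaction then has zero moment arm.
Beam weight: 37 × 10 = 370 N down at 2.35 m → arm 1.58 m, τ = 370 × 1.58 = 584.6 N·m clockwise.
Paint can: 7.9 × 10 = 79 N down at 3.2 m → arm 0.73 m, τ = 79 × 0.73 = 57.67 N·m clockwise.
Hanging mass: 8.9 × 10 = 89 N down at 2.8 m → arm 1.13 m, τ = 89 × 1.13 = 100.6 N·m clockwise.
Bucket of sand: 5.4 × 10 = 54 N down at 3.96 m → arm 0.03 m, τ = 54 × 0.03 = 1.62 N·m counterclockwise.
Toolbox: 17 × 10 = 170 N down at 2 m → arm 1.93 m, τ = 170 × 1.93 = 328.1 N·m clockwise.
Net load moment about support A = 1069 N·m clockwise.
Reaction R at support B is upward at 0 m, arm 3.93 m → moment R × 3.93 counterclockwise.
Στ = 0 ⇒ R × 3.93 = 1069 ⇒ R = 272 N.

R_B ≈ 272 N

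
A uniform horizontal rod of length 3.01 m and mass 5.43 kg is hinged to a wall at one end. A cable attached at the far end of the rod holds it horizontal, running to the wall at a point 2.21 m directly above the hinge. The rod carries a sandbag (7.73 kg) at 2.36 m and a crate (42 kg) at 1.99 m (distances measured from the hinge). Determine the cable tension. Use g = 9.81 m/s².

Sum moments about the hinge (the unknown hinge reaction has zero arm there).
Beam weight: 5.43 × 9.81 = 53.27 N down at 1.505 m → arm 1.505 m, τ = 53.27 × 1.505 = 80.17 N·m clockwise.
Sandbag: 7.73 × 9.81 = 75.83 N down at 2.36 m → arm 2.36 m, τ = 75.83 × 2.36 = 179 N·m clockwise.
Crate: 42 × 9.81 = 412 N down at 1.99 m → arm 1.99 m, τ = 412 × 1.99 = 819.9 N·m clockwise.
Total clockwise load moment = 1079 N·m.
The cable tension T acts at 3.01 m; only its component perpendicular to the rod, T sinθ, produces torque. sinθ = h/√(h²+d²) = 2.21/√(2.21²+3.01²) = 0.5918.
Στ = 0 ⇒ T × 3.01 × 0.5918 = 1079 ⇒ T = 1079 / 1.781 = 606 N.

T ≈ 606 N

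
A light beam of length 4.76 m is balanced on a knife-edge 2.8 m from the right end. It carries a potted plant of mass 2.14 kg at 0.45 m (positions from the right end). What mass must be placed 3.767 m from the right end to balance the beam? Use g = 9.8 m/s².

About the knife-edge (at 2.8 m from the right end):
Potted plant: 2.14 × 9.8 = 20.97 N down at 0.45 m → arm 2.35 m, τ = 20.97 × 2.35 = 49.28 N·m clockwise.
Net moment of known loads = 49.28 N·m clockwise.
An unknown mass m at 3.767 m has arm 0.967 m; its moment is m·g·0.967 counterclockwise.
Στ = 0 ⇒ m × 9.8 × 0.967 = 49.28 ⇒ m = 49.28 / (9.8 × 0.967) = 5.2 kg.

m ≈ 5.2 kg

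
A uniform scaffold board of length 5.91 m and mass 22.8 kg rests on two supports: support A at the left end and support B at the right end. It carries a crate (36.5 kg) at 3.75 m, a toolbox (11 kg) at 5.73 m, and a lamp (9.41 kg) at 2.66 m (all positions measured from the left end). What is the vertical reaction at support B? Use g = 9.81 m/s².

Choose support A as the axis so its reaction then has zero moment arm.
Beam weight: 22.8 × 9.81 = 223.7 N down at 2.955 m → arm 2.955 m, τ = 223.7 × 2.955 = 661 N·m clockwise.
Crate: 36.5 × 9.81 = 358.1 N down at 3.75 m → arm 3.75 m, τ = 358.1 × 3.75 = 1343 N·m clockwise.
Toolbox: 11 × 9.81 = 107.9 N down at 5.73 m → arm 5.73 m, τ = 107.9 × 5.73 = 618.3 N·m clockwise.
Lamp: 9.41 × 9.81 = 92.31 N down at 2.66 m → arm 2.66 m, τ = 92.31 × 2.66 = 245.5 N·m clockwise.
Net load moment about support A = 2868 N·m clockwise.
Reaction R at support B is upward at 5.91 m, arm 5.91 m → moment R × 5.91 counterclockwise.
For rotational equilibrium, R × 5.91 = 2868, so R = 485 N.

R_B ≈ 485 N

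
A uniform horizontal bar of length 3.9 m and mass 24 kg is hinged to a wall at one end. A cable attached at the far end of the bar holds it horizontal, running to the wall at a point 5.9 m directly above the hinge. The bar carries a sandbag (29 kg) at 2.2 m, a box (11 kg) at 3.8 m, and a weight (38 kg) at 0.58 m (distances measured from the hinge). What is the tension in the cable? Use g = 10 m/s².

About the hinge:
Beam weight: 24 × 10 = 240 N down at 1.95 m → arm 1.95 m, τ = 240 × 1.95 = 468 N·m clockwise.
Sandbag: 29 × 10 = 290 N down at 2.2 m → arm 2.2 m, τ = 290 × 2.2 = 638 N·m clockwise.
Box: 11 × 10 = 110 N down at 3.8 m → arm 3.8 m, τ = 110 × 3.8 = 418 N·m clockwise.
Weight: 38 × 10 = 380 N down at 0.58 m → arm 0.58 m, τ = 380 × 0.58 = 220.4 N·m clockwise.
Total clockwise load moment = 1744 N·m.
The cable tension T acts at 3.9 m; only its component perpendicular to the bar, T sinθ, produces torque. sinθ = h/√(h²+d²) = 5.9/√(5.9²+3.9²) = 0.8342.
Στ = 0 ⇒ T × 3.9 × 0.8342 = 1744 ⇒ T = 1744 / 3.253 = 536 N.

T ≈ 536 N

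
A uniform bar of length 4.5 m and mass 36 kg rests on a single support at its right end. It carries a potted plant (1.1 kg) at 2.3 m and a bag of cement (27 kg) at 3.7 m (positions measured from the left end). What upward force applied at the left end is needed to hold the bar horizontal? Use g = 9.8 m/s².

F ≈ 229 N

Take moments about the right end.
Beam weight: 36 × 9.8 = 352.8 N down at 2.25 m → arm 2.25 m, τ = 352.8 × 2.25 = 793.8 N·m counterclockwise.
Potted plant: 1.1 × 9.8 = 10.78 N down at 2.3 m → arm 2.2 m, τ = 10.78 × 2.2 = 23.72 N·m counterclockwise.
Bag of cement: 27 × 9.8 = 264.6 N down at 3.7 m → arm 0.8 m, τ = 264.6 × 0.8 = 211.7 N·m counterclockwise.
Net moment of the loads = 1029 N·m counterclockwise.
The upward force F acts at the left end, arm 4.5 m, giving F × 4.5 clockwise.
Στ = 0 ⇒ F × 4.5 = 1029 ⇒ F = 1029 / 4.5 = 229 N.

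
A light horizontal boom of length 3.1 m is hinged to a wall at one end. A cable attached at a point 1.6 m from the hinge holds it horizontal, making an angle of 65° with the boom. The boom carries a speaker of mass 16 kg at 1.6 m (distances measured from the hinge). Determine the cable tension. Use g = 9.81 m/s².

T ≈ 173 N

About the hinge:
Speaker: 16 × 9.81 = 157 N down at 1.6 m → arm 1.6 m, τ = 157 × 1.6 = 251.2 N·m clockwise.
Total clockwise load moment = 251.2 N·m.
The cable tension T acts at 1.6 m; only its component perpendicular to the boom, T sinθ, produces torque. sin 65° = 0.9063.
Setting net torque to zero: T × 1.6 × 0.9063 = 251.2 → T = 251.2 / 1.45 = 173 N.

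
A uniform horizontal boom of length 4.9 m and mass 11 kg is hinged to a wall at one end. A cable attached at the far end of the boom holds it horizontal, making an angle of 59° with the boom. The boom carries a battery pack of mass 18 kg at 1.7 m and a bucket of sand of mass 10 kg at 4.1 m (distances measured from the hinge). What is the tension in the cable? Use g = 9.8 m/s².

T ≈ 230 N

Taking torques about the hinge:
Beam weight: 11 × 9.8 = 107.8 N down at 2.45 m → arm 2.45 m, τ = 107.8 × 2.45 = 264.1 N·m clockwise.
Battery pack: 18 × 9.8 = 176.4 N down at 1.7 m → arm 1.7 m, τ = 176.4 × 1.7 = 299.9 N·m clockwise.
Bucket of sand: 10 × 9.8 = 98 N down at 4.1 m → arm 4.1 m, τ = 98 × 4.1 = 401.8 N·m clockwise.
Total clockwise load moment = 965.8 N·m.
The cable tension T acts at 4.9 m; only its component perpendicular to the boom, T sinθ, produces torque. sin 59° = 0.8572.
Setting net torque to zero: T × 4.9 × 0.8572 = 965.8 → T = 965.8 / 4.2 = 230 N.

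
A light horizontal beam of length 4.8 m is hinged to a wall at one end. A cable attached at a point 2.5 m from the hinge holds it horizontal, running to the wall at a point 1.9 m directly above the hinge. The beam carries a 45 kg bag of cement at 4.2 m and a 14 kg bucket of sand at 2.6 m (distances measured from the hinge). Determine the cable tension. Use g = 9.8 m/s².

Take moments about the hinge.
Bag of cement: 45 × 9.8 = 441 N down at 4.2 m → arm 4.2 m, τ = 441 × 4.2 = 1852 N·m clockwise.
Bucket of sand: 14 × 9.8 = 137.2 N down at 2.6 m → arm 2.6 m, τ = 137.2 × 2.6 = 356.7 N·m clockwise.
Total clockwise load moment = 2209 N·m.
The cable tension T acts at 2.5 m; only its component perpendicular to the beam, T sinθ, produces torque. sinθ = h/√(h²+d²) = 1.9/√(1.9²+2.5²) = 0.6051.
For rotational equilibrium, T × 2.5 × 0.6051 = 2209, so T = 2209 / 1.513 = 1460 N.

T ≈ 1460 N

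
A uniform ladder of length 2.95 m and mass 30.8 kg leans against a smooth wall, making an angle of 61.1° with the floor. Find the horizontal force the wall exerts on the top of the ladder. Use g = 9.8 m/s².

N_wall ≈ 83.3 N

About the foot of the ladder:
Ladder weight 30.8×9.8 = 301.8 N acts at 1.475 m along the ladder; its horizontal arm is 1.475·cos61.1° = 0.7128 m → τ = 215.1 N·m clockwise.
Wall normal N acts horizontally at the top; its moment arm is the height L sinθ = 2.95·sin61.1° = 2.583 m, counterclockwise.
Balancing moments: N × 2.583 = 215.1, giving N = 83.3 N.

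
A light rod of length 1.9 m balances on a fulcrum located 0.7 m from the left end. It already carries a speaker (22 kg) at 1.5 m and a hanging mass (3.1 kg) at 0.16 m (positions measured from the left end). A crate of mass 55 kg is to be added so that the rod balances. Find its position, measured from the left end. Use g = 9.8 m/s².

x ≈ 0.41 m from the left end

Take moments about the fulcrum (at 0.7 m from the left end).
Speaker: 22 × 9.8 = 215.6 N down at 1.5 m → arm 0.8 m, τ = 215.6 × 0.8 = 172.5 N·m clockwise.
Hanging mass: 3.1 × 9.8 = 30.38 N down at 0.16 m → arm 0.54 m, τ = 30.38 × 0.54 = 16.41 N·m counterclockwise.
Net moment of existing loads = 156.1 N·m clockwise.
The crate weighs 55 × 9.8 = 539 N and must supply an equal counterclockwise moment, so its lever arm about the fulcrum is 156.1 / 539 = 0.29 m.
That puts it at 0.7 − 0.29 = 0.41 m from the left end.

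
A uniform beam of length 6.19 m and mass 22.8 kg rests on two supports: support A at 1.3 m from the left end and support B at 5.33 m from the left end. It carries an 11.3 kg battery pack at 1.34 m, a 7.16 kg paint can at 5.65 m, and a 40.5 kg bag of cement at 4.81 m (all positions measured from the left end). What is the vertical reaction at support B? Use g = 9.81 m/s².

Sum moments about support A (its reaction then has zero moment arm).
Beam weight: 22.8 × 9.81 = 223.7 N down at 3.095 m → arm 1.795 m, τ = 223.7 × 1.795 = 401.5 N·m clockwise.
Battery pack: 11.3 × 9.81 = 110.9 N down at 1.34 m → arm 0.04 m, τ = 110.9 × 0.04 = 4.436 N·m clockwise.
Paint can: 7.16 × 9.81 = 70.24 N down at 5.65 m → arm 4.35 m, τ = 70.24 × 4.35 = 305.5 N·m clockwise.
Bag of cement: 40.5 × 9.81 = 397.3 N down at 4.81 m → arm 3.51 m, τ = 397.3 × 3.51 = 1395 N·m clockwise.
Net load moment about support A = 2106 N·m clockwise.
Reaction R at support B is upward at 5.33 m, arm 4.03 m → moment R × 4.03 counterclockwise.
For rotational equilibrium, R × 4.03 = 2106, so R = 523 N.

R_B ≈ 523 N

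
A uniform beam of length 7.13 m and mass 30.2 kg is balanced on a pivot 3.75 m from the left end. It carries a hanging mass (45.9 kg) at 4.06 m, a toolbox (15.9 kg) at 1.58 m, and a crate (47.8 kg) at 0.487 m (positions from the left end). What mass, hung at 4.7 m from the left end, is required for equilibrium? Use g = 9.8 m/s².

m ≈ 191 kg

Sum moments about the pivot (at 3.75 m from the left end) (the support reaction has zero arm there).
Beam weight: 30.2 × 9.8 = 296 N down at 3.565 m → arm 0.185 m, τ = 296 × 0.185 = 54.76 N·m counterclockwise.
Hanging mass: 45.9 × 9.8 = 449.8 N down at 4.06 m → arm 0.31 m, τ = 449.8 × 0.31 = 139.4 N·m clockwise.
Toolbox: 15.9 × 9.8 = 155.8 N down at 1.58 m → arm 2.17 m, τ = 155.8 × 2.17 = 338.1 N·m counterclockwise.
Crate: 47.8 × 9.8 = 468.4 N down at 0.487 m → arm 3.263 m, τ = 468.4 × 3.263 = 1528 N·m counterclockwise.
Net moment of known loads = 1781 N·m counterclockwise.
An unknown mass m at 4.7 m has arm 0.95 m; its moment is m·g·0.95 clockwise.
For rotational equilibrium, m × 9.8 × 0.95 = 1781, so m = 1781 / (9.8 × 0.95) = 191 kg.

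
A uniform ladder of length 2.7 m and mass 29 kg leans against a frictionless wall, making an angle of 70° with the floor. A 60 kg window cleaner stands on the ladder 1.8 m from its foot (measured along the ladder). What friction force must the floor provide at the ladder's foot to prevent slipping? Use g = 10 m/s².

f ≈ 198 N

About the foot of the ladder:
Ladder weight 29×10 = 290 N acts at 1.35 m along the ladder; its horizontal arm is 1.35·cos70° = 0.4617 m → τ = 133.9 N·m clockwise.
Window cleaner: 60×10 = 600 N at 1.8 m → arm 0.6156 m → τ = 369.4 N·m clockwise.
Wall normal N acts horizontally at the top; its moment arm is the height L sinθ = 2.7·sin70° = 2.537 m, counterclockwise.
Balancing moments: N × 2.537 = 503.3, giving N = 198 N.
ΣFx = 0: friction at the foot balances the wall's push, so f = N_wall = 198 N.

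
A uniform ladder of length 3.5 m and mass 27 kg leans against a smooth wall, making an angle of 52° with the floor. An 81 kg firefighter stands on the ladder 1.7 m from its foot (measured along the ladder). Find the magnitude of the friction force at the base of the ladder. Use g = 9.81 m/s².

f ≈ 405 N

About the foot of the ladder:
Ladder weight 27×9.81 = 264.9 N acts at 1.75 m along the ladder; its horizontal arm is 1.75·cos52° = 1.077 m → τ = 285.3 N·m clockwise.
Firefighter: 81×9.81 = 794.6 N at 1.7 m → arm 1.047 m → τ = 831.9 N·m clockwise.
Wall normal N acts horizontally at the top; its moment arm is the height L sinθ = 3.5·sin52° = 2.758 m, counterclockwise.
For rotational equilibrium, N × 2.758 = 1117, so N = 405 N.
ΣFx = 0: friction at the foot balances the wall's push, so f = N_wall = 405 N.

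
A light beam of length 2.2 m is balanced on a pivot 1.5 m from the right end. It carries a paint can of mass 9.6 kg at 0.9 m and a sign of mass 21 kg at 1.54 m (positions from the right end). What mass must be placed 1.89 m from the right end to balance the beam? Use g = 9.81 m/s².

Choose the pivot (at 1.5 m from the right end) as the axis so the support reaction has zero arm there.
Paint can: 9.6 × 9.81 = 94.18 N down at 0.9 m → arm 0.6 m, τ = 94.18 × 0.6 = 56.51 N·m clockwise.
Sign: 21 × 9.81 = 206 N down at 1.54 m → arm 0.04 m, τ = 206 × 0.04 = 8.24 N·m counterclockwise.
Net moment of known loads = 48.27 N·m clockwise.
An unknown mass m at 1.89 m has arm 0.39 m; its moment is m·g·0.39 counterclockwise.
Στ = 0 ⇒ m × 9.81 × 0.39 = 48.27 ⇒ m = 48.27 / (9.81 × 0.39) = 12.6 kg.

m ≈ 12.6 kg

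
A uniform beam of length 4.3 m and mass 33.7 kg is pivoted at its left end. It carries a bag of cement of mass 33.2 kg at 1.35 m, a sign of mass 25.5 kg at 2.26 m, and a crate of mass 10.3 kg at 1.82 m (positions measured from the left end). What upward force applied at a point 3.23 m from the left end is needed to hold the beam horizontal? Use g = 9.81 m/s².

F ≈ 588 N

Sum moments about the left end (the unknown pivot reaction has zero arm there).
Beam weight: 33.7 × 9.81 = 330.6 N down at 2.15 m → arm 2.15 m, τ = 330.6 × 2.15 = 710.8 N·m clockwise.
Bag of cement: 33.2 × 9.81 = 325.7 N down at 1.35 m → arm 1.35 m, τ = 325.7 × 1.35 = 439.7 N·m clockwise.
Sign: 25.5 × 9.81 = 250.2 N down at 2.26 m → arm 2.26 m, τ = 250.2 × 2.26 = 565.5 N·m clockwise.
Crate: 10.3 × 9.81 = 101 N down at 1.82 m → arm 1.82 m, τ = 101 × 1.82 = 183.8 N·m clockwise.
Net moment of the loads = 1900 N·m clockwise.
The upward force F acts at a point 3.23 m from the left end, arm 3.23 m, giving F × 3.23 counterclockwise.
Setting net torque to zero: F × 3.23 = 1900 → F = 1900 / 3.23 = 588 N.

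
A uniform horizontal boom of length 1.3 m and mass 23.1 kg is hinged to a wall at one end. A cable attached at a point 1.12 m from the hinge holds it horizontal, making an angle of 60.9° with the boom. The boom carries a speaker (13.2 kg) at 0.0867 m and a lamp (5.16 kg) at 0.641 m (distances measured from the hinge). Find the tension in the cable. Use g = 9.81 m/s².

T ≈ 195 N

Take moments about the hinge.
Beam weight: 23.1 × 9.81 = 226.6 N down at 0.65 m → arm 0.65 m, τ = 226.6 × 0.65 = 147.3 N·m clockwise.
Speaker: 13.2 × 9.81 = 129.5 N down at 0.0867 m → arm 0.0867 m, τ = 129.5 × 0.0867 = 11.23 N·m clockwise.
Lamp: 5.16 × 9.81 = 50.62 N down at 0.641 m → arm 0.641 m, τ = 50.62 × 0.641 = 32.45 N·m clockwise.
Total clockwise load moment = 191 N·m.
The cable tension T acts at 1.12 m; only its component perpendicular to the boom, T sinθ, produces torque. sin 60.9° = 0.8738.
For rotational equilibrium, T × 1.12 × 0.8738 = 191, so T = 191 / 0.9787 = 195 N.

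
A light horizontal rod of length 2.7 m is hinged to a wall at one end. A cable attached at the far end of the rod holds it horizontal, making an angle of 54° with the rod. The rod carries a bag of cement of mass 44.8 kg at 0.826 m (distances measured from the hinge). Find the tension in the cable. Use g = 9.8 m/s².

Sum moments about the hinge (the unknown hinge reaction has zero arm there).
Bag of cement: 44.8 × 9.8 = 439 N down at 0.826 m → arm 0.826 m, τ = 439 × 0.826 = 362.6 N·m clockwise.
Total clockwise load moment = 362.6 N·m.
The cable tension T acts at 2.7 m; only its component perpendicular to the rod, T sinθ, produces torque. sin 54° = 0.809.
For rotational equilibrium, T × 2.7 × 0.809 = 362.6, so T = 362.6 / 2.184 = 166 N.

T ≈ 166 N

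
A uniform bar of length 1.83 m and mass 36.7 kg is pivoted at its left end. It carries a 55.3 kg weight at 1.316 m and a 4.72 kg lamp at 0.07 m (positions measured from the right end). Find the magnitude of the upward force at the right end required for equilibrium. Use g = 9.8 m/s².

F ≈ 377 N

Choose the left end as the axis so the unknown pivot reaction has zero arm there.
Beam weight: 36.7 × 9.8 = 359.7 N down at 0.915 m → arm 0.915 m, τ = 359.7 × 0.915 = 329.1 N·m clockwise.
Weight: 55.3 × 9.8 = 541.9 N down at 1.316 m → arm 0.514 m, τ = 541.9 × 0.514 = 278.5 N·m clockwise.
Lamp: 4.72 × 9.8 = 46.26 N down at 0.07 m → arm 1.76 m, τ = 46.26 × 1.76 = 81.42 N·m clockwise.
Net moment of the loads = 689 N·m clockwise.
The upward force F acts at the right end, arm 1.83 m, giving F × 1.83 counterclockwise.
Balancing moments: F × 1.83 = 689, giving F = 689 / 1.83 = 377 N.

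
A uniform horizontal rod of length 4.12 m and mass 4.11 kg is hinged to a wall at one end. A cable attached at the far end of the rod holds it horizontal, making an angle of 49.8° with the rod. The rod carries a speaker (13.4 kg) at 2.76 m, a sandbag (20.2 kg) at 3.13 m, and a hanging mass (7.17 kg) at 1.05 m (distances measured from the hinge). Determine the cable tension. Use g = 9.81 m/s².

About the hinge:
Beam weight: 4.11 × 9.81 = 40.32 N down at 2.06 m → arm 2.06 m, τ = 40.32 × 2.06 = 83.06 N·m clockwise.
Speaker: 13.4 × 9.81 = 131.5 N down at 2.76 m → arm 2.76 m, τ = 131.5 × 2.76 = 362.9 N·m clockwise.
Sandbag: 20.2 × 9.81 = 198.2 N down at 3.13 m → arm 3.13 m, τ = 198.2 × 3.13 = 620.4 N·m clockwise.
Hanging mass: 7.17 × 9.81 = 70.34 N down at 1.05 m → arm 1.05 m, τ = 70.34 × 1.05 = 73.86 N·m clockwise.
Total clockwise load moment = 1140 N·m.
The cable tension T acts at 4.12 m; only its component perpendicular to the rod, T sinθ, produces torque. sin 49.8° = 0.7638.
Balancing moments: T × 4.12 × 0.7638 = 1140, giving T = 1140 / 3.147 = 362 N.

T ≈ 362 N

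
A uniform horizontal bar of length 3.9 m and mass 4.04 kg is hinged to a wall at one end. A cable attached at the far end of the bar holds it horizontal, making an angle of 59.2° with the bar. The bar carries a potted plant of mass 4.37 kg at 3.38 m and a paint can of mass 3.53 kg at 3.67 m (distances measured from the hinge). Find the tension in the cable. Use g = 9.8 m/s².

Taking torques about the hinge:
Beam weight: 4.04 × 9.8 = 39.59 N down at 1.95 m → arm 1.95 m, τ = 39.59 × 1.95 = 77.2 N·m clockwise.
Potted plant: 4.37 × 9.8 = 42.83 N down at 3.38 m → arm 3.38 m, τ = 42.83 × 3.38 = 144.8 N·m clockwise.
Paint can: 3.53 × 9.8 = 34.59 N down at 3.67 m → arm 3.67 m, τ = 34.59 × 3.67 = 126.9 N·m clockwise.
Total clockwise load moment = 348.9 N·m.
The cable tension T acts at 3.9 m; only its component perpendicular to the bar, T sinθ, produces torque. sin 59.2° = 0.859.
Setting net torque to zero: T × 3.9 × 0.859 = 348.9 → T = 348.9 / 3.35 = 104 N.

T ≈ 104 N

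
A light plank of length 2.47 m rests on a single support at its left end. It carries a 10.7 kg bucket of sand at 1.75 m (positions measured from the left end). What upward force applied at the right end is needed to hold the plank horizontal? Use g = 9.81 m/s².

Taking torques about the left end:
Bucket of sand: 10.7 × 9.81 = 105 N down at 1.75 m → arm 1.75 m, τ = 105 × 1.75 = 183.8 N·m clockwise.
Net moment of the loads = 183.8 N·m clockwise.
The upward force F acts at the right end, arm 2.47 m, giving F × 2.47 counterclockwise.
Setting net torque to zero: F × 2.47 = 183.8 → F = 183.8 / 2.47 = 74.4 N.

F ≈ 74.4 N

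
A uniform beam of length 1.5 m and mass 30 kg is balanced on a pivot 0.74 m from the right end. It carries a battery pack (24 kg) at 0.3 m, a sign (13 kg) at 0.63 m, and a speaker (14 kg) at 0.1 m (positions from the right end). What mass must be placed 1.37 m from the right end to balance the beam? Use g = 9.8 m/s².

Taking torques about the pivot (at 0.74 m from the right end):
Beam weight: 30 × 9.8 = 294 N down at 0.75 m → arm 0.01 m, τ = 294 × 0.01 = 2.94 N·m counterclockwise.
Battery pack: 24 × 9.8 = 235.2 N down at 0.3 m → arm 0.44 m, τ = 235.2 × 0.44 = 103.5 N·m clockwise.
Sign: 13 × 9.8 = 127.4 N down at 0.63 m → arm 0.11 m, τ = 127.4 × 0.11 = 14.01 N·m clockwise.
Speaker: 14 × 9.8 = 137.2 N down at 0.1 m → arm 0.64 m, τ = 137.2 × 0.64 = 87.81 N·m clockwise.
Net moment of known loads = 202.4 N·m clockwise.
An unknown mass m at 1.37 m has arm 0.63 m; its moment is m·g·0.63 counterclockwise.
Balancing moments: m × 9.8 × 0.63 = 202.4, giving m = 202.4 / (9.8 × 0.63) = 32.8 kg.

m ≈ 32.8 kg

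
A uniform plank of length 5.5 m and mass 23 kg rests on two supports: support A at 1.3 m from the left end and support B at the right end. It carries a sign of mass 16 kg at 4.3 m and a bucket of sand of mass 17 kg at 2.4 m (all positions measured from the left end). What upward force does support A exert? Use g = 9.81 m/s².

R_A ≈ 316 N

Take moments about support B.
Beam weight: 23 × 9.81 = 225.6 N down at 2.75 m → arm 2.75 m, τ = 225.6 × 2.75 = 620.4 N·m counterclockwise.
Sign: 16 × 9.81 = 157 N down at 4.3 m → arm 1.2 m, τ = 157 × 1.2 = 188.4 N·m counterclockwise.
Bucket of sand: 17 × 9.81 = 166.8 N down at 2.4 m → arm 3.1 m, τ = 166.8 × 3.1 = 517.1 N·m counterclockwise.
Net load moment about support B = 1326 N·m counterclockwise.
Reaction R at support A is upward at 1.3 m, arm 4.2 m → moment R × 4.2 clockwise.
Setting net torque to zero: R × 4.2 = 1326 → R = 316 N.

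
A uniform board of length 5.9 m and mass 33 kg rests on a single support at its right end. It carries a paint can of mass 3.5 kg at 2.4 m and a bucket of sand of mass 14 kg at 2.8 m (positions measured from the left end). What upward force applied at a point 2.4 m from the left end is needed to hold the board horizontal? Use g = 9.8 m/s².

Sum moments about the right end (the unknown pivot reaction has zero arm there).
Beam weight: 33 × 9.8 = 323.4 N down at 2.95 m → arm 2.95 m, τ = 323.4 × 2.95 = 954 N·m counterclockwise.
Paint can: 3.5 × 9.8 = 34.3 N down at 2.4 m → arm 3.5 m, τ = 34.3 × 3.5 = 120 N·m counterclockwise.
Bucket of sand: 14 × 9.8 = 137.2 N down at 2.8 m → arm 3.1 m, τ = 137.2 × 3.1 = 425.3 N·m counterclockwise.
Net moment of the loads = 1499 N·m counterclockwise.
The upward force F acts at a point 2.4 m from the left end, arm 3.5 m, giving F × 3.5 clockwise.
Στ = 0 ⇒ F × 3.5 = 1499 ⇒ F = 1499 / 3.5 = 428 N.

F ≈ 428 N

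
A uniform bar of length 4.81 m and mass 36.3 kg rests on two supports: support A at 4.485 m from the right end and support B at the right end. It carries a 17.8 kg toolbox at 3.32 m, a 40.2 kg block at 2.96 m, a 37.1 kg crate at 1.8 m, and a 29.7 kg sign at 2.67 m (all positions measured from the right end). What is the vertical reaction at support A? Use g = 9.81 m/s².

Sum moments about support B (its reaction then has zero moment arm).
Beam weight: 36.3 × 9.81 = 356.1 N down at 2.405 m → arm 2.405 m, τ = 356.1 × 2.405 = 856.4 N·m counterclockwise.
Toolbox: 17.8 × 9.81 = 174.6 N down at 3.32 m → arm 3.32 m, τ = 174.6 × 3.32 = 579.7 N·m counterclockwise.
Block: 40.2 × 9.81 = 394.4 N down at 2.96 m → arm 2.96 m, τ = 394.4 × 2.96 = 1167 N·m counterclockwise.
Crate: 37.1 × 9.81 = 364 N down at 1.8 m → arm 1.8 m, τ = 364 × 1.8 = 655.2 N·m counterclockwise.
Sign: 29.7 × 9.81 = 291.4 N down at 2.67 m → arm 2.67 m, τ = 291.4 × 2.67 = 778 N·m counterclockwise.
Net load moment about support B = 4036 N·m counterclockwise.
Reaction R at support A is upward at 4.485 m, arm 4.485 m → moment R × 4.485 clockwise.
Στ = 0 ⇒ R × 4.485 = 4036 ⇒ R = 900 N.

R_A ≈ 900 N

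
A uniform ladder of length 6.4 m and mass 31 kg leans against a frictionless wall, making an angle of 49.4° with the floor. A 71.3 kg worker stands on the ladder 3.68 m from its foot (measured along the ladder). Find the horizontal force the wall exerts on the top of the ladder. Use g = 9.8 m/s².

N_wall ≈ 475 N

Take moments about the foot of the ladder.
Ladder weight 31×9.8 = 303.8 N acts at 3.2 m along the ladder; its horizontal arm is 3.2·cos49.4° = 2.082 m → τ = 632.5 N·m clockwise.
Worker: 71.3×9.8 = 698.7 N at 3.68 m → arm 2.395 m → τ = 1673 N·m clockwise.
Wall normal N acts horizontally at the top; its moment arm is the height L sinθ = 6.4·sin49.4° = 4.859 m, counterclockwise.
Setting net torque to zero: N × 4.859 = 2306 → N = 475 N.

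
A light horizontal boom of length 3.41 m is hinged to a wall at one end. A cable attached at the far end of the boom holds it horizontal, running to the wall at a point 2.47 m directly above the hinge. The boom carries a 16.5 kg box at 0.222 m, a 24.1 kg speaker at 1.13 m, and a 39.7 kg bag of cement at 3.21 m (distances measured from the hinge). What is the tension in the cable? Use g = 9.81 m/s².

Sum moments about the hinge (the unknown hinge reaction has zero arm there).
Box: 16.5 × 9.81 = 161.9 N down at 0.222 m → arm 0.222 m, τ = 161.9 × 0.222 = 35.94 N·m clockwise.
Speaker: 24.1 × 9.81 = 236.4 N down at 1.13 m → arm 1.13 m, τ = 236.4 × 1.13 = 267.1 N·m clockwise.
Bag of cement: 39.7 × 9.81 = 389.5 N down at 3.21 m → arm 3.21 m, τ = 389.5 × 3.21 = 1250 N·m clockwise.
Total clockwise load moment = 1553 N·m.
The cable tension T acts at 3.41 m; only its component perpendicular to the boom, T sinθ, produces torque. sinθ = h/√(h²+d²) = 2.47/√(2.47²+3.41²) = 0.5866.
Setting net torque to zero: T × 3.41 × 0.5866 = 1553 → T = 1553 / 2 = 776 N.

T ≈ 776 N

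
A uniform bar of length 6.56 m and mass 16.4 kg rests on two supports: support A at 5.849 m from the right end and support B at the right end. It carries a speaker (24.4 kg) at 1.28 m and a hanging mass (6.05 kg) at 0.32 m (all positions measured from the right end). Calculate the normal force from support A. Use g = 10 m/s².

R_A ≈ 149 N

About support B:
Beam weight: 16.4 × 10 = 164 N down at 3.28 m → arm 3.28 m, τ = 164 × 3.28 = 537.9 N·m counterclockwise.
Speaker: 24.4 × 10 = 244 N down at 1.28 m → arm 1.28 m, τ = 244 × 1.28 = 312.3 N·m counterclockwise.
Hanging mass: 6.05 × 10 = 60.5 N down at 0.32 m → arm 0.32 m, τ = 60.5 × 0.32 = 19.36 N·m counterclockwise.
Net load moment about support B = 869.6 N·m counterclockwise.
Reaction R at support A is upward at 5.849 m, arm 5.849 m → moment R × 5.849 clockwise.
Setting net torque to zero: R × 5.849 = 869.6 → R = 149 N.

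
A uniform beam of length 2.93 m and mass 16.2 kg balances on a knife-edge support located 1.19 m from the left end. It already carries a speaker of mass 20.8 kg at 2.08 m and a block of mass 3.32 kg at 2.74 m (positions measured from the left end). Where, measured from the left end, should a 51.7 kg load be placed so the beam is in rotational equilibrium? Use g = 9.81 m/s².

About the knife-edge support (at 1.19 m from the left end):
Beam weight: 16.2 × 9.81 = 158.9 N down at 1.465 m → arm 0.275 m, τ = 158.9 × 0.275 = 43.7 N·m clockwise.
Speaker: 20.8 × 9.81 = 204 N down at 2.08 m → arm 0.89 m, τ = 204 × 0.89 = 181.6 N·m clockwise.
Block: 3.32 × 9.81 = 32.57 N down at 2.74 m → arm 1.55 m, τ = 32.57 × 1.55 = 50.48 N·m clockwise.
Net moment of existing loads = 275.8 N·m clockwise.
The load weighs 51.7 × 9.81 = 507.2 N and must supply an equal counterclockwise moment, so its lever arm about the knife-edge support is 275.8 / 507.2 = 0.544 m.
That puts it at 1.19 − 0.544 = 0.646 m from the left end.

x ≈ 0.646 m from the left end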